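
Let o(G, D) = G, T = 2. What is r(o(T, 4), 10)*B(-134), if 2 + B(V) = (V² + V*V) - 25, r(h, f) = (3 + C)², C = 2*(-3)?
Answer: 322965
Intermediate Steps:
C = -6
r(h, f) = 9 (r(h, f) = (3 - 6)² = (-3)² = 9)
B(V) = -27 + 2*V² (B(V) = -2 + ((V² + V*V) - 25) = -2 + ((V² + V²) - 25) = -2 + (2*V² - 25) = -2 + (-25 + 2*V²) = -27 + 2*V²)
r(o(T, 4), 10)*B(-134) = 9*(-27 + 2*(-134)²) = 9*(-27 + 2*17956) = 9*(-27 + 35912) = 9*35885 = 322965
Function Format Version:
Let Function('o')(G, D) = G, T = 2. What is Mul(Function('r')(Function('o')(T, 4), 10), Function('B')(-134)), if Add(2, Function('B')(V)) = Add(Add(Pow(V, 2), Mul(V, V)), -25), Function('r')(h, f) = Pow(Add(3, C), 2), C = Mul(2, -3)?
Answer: 322965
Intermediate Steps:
C = -6
Function('r')(h, f) = 9 (Function('r')(h, f) = Pow(Add(3, -6), 2) = Pow(-3, 2) = 9)
Function('B')(V) = Add(-27, Mul(2, Pow(V, 2))) (Function('B')(V) = Add(-2, Add(Add(Pow(V, 2), Mul(V, V)), -25)) = Add(-2, Add(Add(Pow(V, 2), Pow(V, 2)), -25)) = Add(-2, Add(Mul(2, Pow(V, 2)), -25)) = Add(-2, Add(-25, Mul(2, Pow(V, 2)))) = Add(-27, Mul(2, Pow(V, 2))))
Mul(Function('r')(Function('o')(T, 4), 10), Function('B')(-134)) = Mul(9, Add(-27, Mul(2, Pow(-134, 2)))) = Mul(9, Add(-27, Mul(2, 17956))) = Mul(9, Add(-27, 35912)) = Mul(9, 35885) = 322965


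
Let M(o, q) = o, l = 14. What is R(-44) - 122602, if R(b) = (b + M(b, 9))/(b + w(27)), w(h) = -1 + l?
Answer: -3800574/31 ≈ -1.2260e+5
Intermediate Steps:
w(h) = 13 (w(h) = -1 + 14 = 13)
R(b) = 2*b/(13 + b) (R(b) = (b + b)/(b + 13) = (2*b)/(13 + b) = 2*b/(13 + b))
R(-44) - 122602 = 2*(-44)/(13 - 44) - 122602 = 2*(-44)/(-31) - 122602 = 2*(-44)*(-1/31) - 122602 = 88/31 - 122602 = -3800574/31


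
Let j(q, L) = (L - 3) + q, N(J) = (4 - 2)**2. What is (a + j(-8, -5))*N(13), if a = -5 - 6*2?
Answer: -132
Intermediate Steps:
N(J) = 4 (N(J) = 2**2 = 4)
j(q, L) = -3 + L + q (j(q, L) = (-3 + L) + q = -3 + L + q)
a = -17 (a = -5 - 12 = -17)
(a + j(-8, -5))*N(13) = (-17 + (-3 - 5 - 8))*4 = (-17 - 16)*4 = -33*4 = -132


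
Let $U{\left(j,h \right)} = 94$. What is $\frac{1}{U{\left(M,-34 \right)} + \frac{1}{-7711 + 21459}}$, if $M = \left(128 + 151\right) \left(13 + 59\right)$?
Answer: $\frac{13748}{1292313} \approx 0.010638$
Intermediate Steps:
$M = 20088$ ($M = 279 \cdot 72 = 20088$)
$\frac{1}{U{\left(M,-34 \right)} + \frac{1}{-7711 + 21459}} = \frac{1}{94 + \frac{1}{-7711 + 21459}} = \frac{1}{94 + \frac{1}{13748}} = \frac{1}{\frac{1292313}{13748}} = \frac{13748}{1292313}$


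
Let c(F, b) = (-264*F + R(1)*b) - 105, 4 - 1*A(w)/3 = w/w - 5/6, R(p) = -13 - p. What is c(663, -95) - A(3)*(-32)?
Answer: -173439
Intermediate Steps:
A(w) = 23/2 (A(w) = 12 - 3*(w/w - 5/6) = 12 - 3*(1 - 5*⅙) = 12 - 3*(1 - ⅚) = 12 - 3*⅙ = 12 - ½ = 23/2)
c(F, b) = -105 - 264*F - 14*b (c(F, b) = (-264*F + (-13 - 1*1)*b) - 105 = (-264*F + (-13 - 1)*b) - 105 = (-264*F - 14*b) - 105 = -105 - 264*F - 14*b)
c(663, -95) - A(3)*(-32) = (-105 - 264*663 - 14*(-95)) - 23*(-32)/2 = (-105 - 175032 + 1330) - 1*(-368) = -173807 + 368 = -173439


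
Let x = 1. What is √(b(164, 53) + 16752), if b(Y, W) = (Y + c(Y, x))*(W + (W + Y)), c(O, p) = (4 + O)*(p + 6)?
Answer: 2*√94638 ≈ 615.27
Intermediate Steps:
c(O, p) = (4 + O)*(6 + p)
b(Y, W) = (28 + 8*Y)*(Y + 2*W) (b(Y, W) = (Y + (24 + 4*1 + 6*Y + Y*1))*(W + (W + Y)) = (Y + (24 + 4 + 6*Y + Y))*(Y + 2*W) = (Y + (28 + 7*Y))*(Y + 2*W) = (28 + 8*Y)*(Y + 2*W))
√(b(164, 53) + 16752) = √((8*164² + 28*164 + 56*53 + 16*53*164) + 16752) = √((8*26896 + 4592 + 2968 + 139072) + 16752) = √((215168 + 4592 + 2968 + 139072) + 16752) = √(361800 + 16752) = √378552 = 2*√94638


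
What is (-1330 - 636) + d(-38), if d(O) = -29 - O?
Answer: -1957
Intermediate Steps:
(-1330 - 636) + d(-38) = (-1330 - 636) + (-29 - 1*(-38)) = -1966 + (-29 + 38) = -1966 + 9 = -1957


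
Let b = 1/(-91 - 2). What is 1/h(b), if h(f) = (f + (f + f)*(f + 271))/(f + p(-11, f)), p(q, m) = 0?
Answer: 93/50497 ≈ 0.0018417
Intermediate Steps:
b = -1/93 (b = 1/(-93) = -1/93 ≈ -0.010753)
h(f) = (f + 2*f*(271 + f))/f (h(f) = (f + (f + f)*(f + 271))/(f + 0) = (f + (2*f)*(271 + f))/f = (f + 2*f*(271 + f))/f)
1/h(b) = 1/(543 + 2*(-1/93)) = 1/(543 - 2/93) = 1/(50497/93) = 93/50497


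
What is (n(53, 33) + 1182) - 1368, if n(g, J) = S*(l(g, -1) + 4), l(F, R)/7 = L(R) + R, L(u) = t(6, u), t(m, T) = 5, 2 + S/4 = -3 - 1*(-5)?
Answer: -186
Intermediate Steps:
S = 0 (S = -8 + 4*(-3 - 1*(-5)) = -8 + 4*(-3 + 5) = -8 + 4*2 = -8 + 8 = 0)
L(u) = 5
l(F, R) = 35 + 7*R (l(F, R) = 7*(5 + R) = 35 + 7*R)
n(g, J) = 0 (n(g, J) = 0*((35 + 7*(-1)) + 4) = 0*((35 - 7) + 4) = 0*(28 + 4) = 0*32 = 0)
(n(53, 33) + 1182) - 1368 = (0 + 1182) - 1368 = 1182 - 1368 = -186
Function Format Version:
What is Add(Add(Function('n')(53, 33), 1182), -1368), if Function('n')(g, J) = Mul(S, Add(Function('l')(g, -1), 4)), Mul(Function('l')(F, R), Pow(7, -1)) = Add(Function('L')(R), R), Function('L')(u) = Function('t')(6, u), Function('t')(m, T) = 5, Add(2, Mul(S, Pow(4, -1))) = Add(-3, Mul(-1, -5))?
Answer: -186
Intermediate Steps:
S = 0 (S = Add(-8, Mul(4, Add(-3, Mul(-1, -5)))) = Add(-8, Mul(4, Add(-3, 5))) = Add(-8, Mul(4, 2)) = Add(-8, 8) = 0)
Function('L')(u) = 5
Function('l')(F, R) = Add(35, Mul(7, R)) (Function('l')(F, R) = Mul(7, Add(5, R)) = Add(35, Mul(7, R)))
Function('n')(g, J) = 0 (Function('n')(g, J) = Mul(0, Add(Add(35, Mul(7, -1)), 4)) = Mul(0, Add(Add(35, -7), 4)) = Mul(0, Add(28, 4)) = Mul(0, 32) = 0)
Add(Add(Function('n')(53, 33), 1182), -1368) = Add(Add(0, 1182), -1368) = Add(1182, -1368) = -186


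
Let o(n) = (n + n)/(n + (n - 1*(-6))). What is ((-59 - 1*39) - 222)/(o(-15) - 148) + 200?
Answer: 118680/587 ≈ 202.18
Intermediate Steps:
o(n) = 2*n/(6 + 2*n) (o(n) = (2*n)/(n + (n + 6)) = (2*n)/(n + (6 + n)) = (2*n)/(6 + 2*n) = 2*n/(6 + 2*n))
((-59 - 1*39) - 222)/(o(-15) - 148) + 200 = ((-59 - 1*39) - 222)/(-15/(3 - 15) - 148) + 200 = ((-59 - 39) - 222)/(-15/(-12) - 148) + 200 = (-98 - 222)/(-15*(-1/12) - 148) + 200 = -320/(5/4 - 148) + 200 = -320/(-587/4) + 200 = -320*(-4/587) + 200 = 1280/587 + 200 = 118680/587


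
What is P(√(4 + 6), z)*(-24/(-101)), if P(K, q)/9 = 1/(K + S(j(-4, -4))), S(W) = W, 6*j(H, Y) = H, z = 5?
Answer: 648/4343 + 972*√10/4343 ≈ 0.85695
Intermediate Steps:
j(H, Y) = H/6
P(K, q) = 9/(-⅔ + K) (P(K, q) = 9/(K + (⅙)*(-4)) = 9/(K - ⅔) = 9/(-⅔ + K))
P(√(4 + 6), z)*(-24/(-101)) = (27/(-2 + 3*√(4 + 6)))*(-24/(-101)) = (27/(-2 + 3*√10))*(-24*(-1/101)) = (27/(-2 + 3*√10))*(24/101) = 648/(101*(-2 + 3*√10))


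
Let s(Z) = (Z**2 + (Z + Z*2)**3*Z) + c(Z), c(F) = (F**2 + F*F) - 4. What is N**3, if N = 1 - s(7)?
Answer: -274232262365209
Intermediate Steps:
c(F) = -4 + 2*F**2 (c(F) = (F**2 + F**2) - 4 = 2*F**2 - 4 = -4 + 2*F**2)
s(Z) = -4 + 3*Z**2 + 27*Z**4 (s(Z) = (Z**2 + (Z + Z*2)**3*Z) + (-4 + 2*Z**2) = (Z**2 + (Z + 2*Z)**3*Z) + (-4 + 2*Z**2) = (Z**2 + (3*Z)**3*Z) + (-4 + 2*Z**2) = (Z**2 + (27*Z**3)*Z) + (-4 + 2*Z**2) = (Z**2 + 27*Z**4) + (-4 + 2*Z**2) = -4 + 3*Z**2 + 27*Z**4)
N = -64969 (N = 1 - (-4 + 3*7**2 + 27*7**4) = 1 - (-4 + 3*49 + 27*2401) = 1 - (-4 + 147 + 64827) = 1 - 1*64970 = 1 - 64970 = -64969)
N**3 = (-64969)**3 = -274232262365209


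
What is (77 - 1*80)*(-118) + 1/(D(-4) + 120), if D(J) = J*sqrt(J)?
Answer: 640047/1808 + I/1808 ≈ 354.01 + 0.0005531*I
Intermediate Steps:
D(J) = J**(3/2)
(77 - 1*80)*(-118) + 1/(D(-4) + 120) = (77 - 1*80)*(-118) + 1/((-4)**(3/2) + 120) = (77 - 80)*(-118) + 1/(-8*I + 120) = -3*(-118) + 1/(120 - 8*I) = 354 + (120 + 8*I)/14464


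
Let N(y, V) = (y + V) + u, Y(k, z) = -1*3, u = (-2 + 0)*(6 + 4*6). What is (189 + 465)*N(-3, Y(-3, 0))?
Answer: -43164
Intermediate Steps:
u = -60 (u = -2*(6 + 24) = -2*30 = -60)
Y(k, z) = -3
N(y, V) = -60 + V + y (N(y, V) = (y + V) - 60 = (V + y) - 60 = -60 + V + y)
(189 + 465)*N(-3, Y(-3, 0)) = (189 + 465)*(-60 - 3 - 3) = 654*(-66) = -43164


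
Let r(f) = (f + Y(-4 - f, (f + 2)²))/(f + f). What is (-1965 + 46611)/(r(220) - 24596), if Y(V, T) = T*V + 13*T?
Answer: -409255/442103 ≈ -0.92570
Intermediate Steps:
Y(V, T) = 13*T + T*V
r(f) = (f + (2 + f)²*(9 - f))/(2*f) (r(f) = (f + (f + 2)²*(13 + (-4 - f)))/(f + f) = (f + (2 + f)²*(9 - f))/((2*f)) = (f + (2 + f)²*(9 - f))*(1/(2*f)) = (f + (2 + f)²*(9 - f))/(2*f))
(-1965 + 46611)/(r(220) - 24596) = (-1965 + 46611)/((½)*(220 + (2 + 220)²*(9 - 1*220))/220 - 24596) = 44646/((½)*(1/220)*(220 + 222²*(9 - 220)) - 24596) = 44646/((½)*(1/220)*(220 + 49284*(-211)) - 24596) = 44646/((½)*(1/220)*(220 - 10398924) - 24596) = 44646/((½)*(1/220)*(-10398704) - 24596) = 44646/(-1299838/55 - 24596) = 44646/(-2652618/55) = 44646*(-55/2652618) = -409255/442103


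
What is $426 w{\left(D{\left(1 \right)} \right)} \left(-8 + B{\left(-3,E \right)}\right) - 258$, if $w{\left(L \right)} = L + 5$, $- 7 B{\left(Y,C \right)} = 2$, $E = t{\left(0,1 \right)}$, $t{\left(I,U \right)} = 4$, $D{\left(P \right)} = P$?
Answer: $- \frac{150054}{7} \approx -21436.0$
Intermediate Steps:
$E = 4$
$B{\left(Y,C \right)} = - \frac{2}{7}$ ($B{\left(Y,C \right)} = \left(- \frac{1}{7}\right) 2 = - \frac{2}{7}$)
$w{\left(L \right)} = 5 + L$
$426 w{\left(D{\left(1 \right)} \right)} \left(-8 + B{\left(-3,E \right)}\right) - 258 = 426 \left(5 + 1\right) \left(-8 - \frac{2}{7}\right) - 258 = 426 \cdot 6 \left(- \frac{58}{7}\right) - 258 = 426 \left(- \frac{348}{7}\right) - 258 = - \frac{148248}{7} - 258 = - \frac{150054}{7}$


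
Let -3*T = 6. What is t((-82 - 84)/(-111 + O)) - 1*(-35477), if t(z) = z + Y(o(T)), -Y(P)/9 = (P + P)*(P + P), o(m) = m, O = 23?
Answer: 1554735/44 ≈ 35335.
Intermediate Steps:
T = -2 (T = -⅓*6 = -2)
Y(P) = -36*P² (Y(P) = -9*(P + P)*(P + P) = -9*2*P*2*P = -36*P²)
t(z) = -144 + z (t(z) = z - 36*(-2)² = z - 36*4 = z - 144 = -144 + z)
t((-82 - 84)/(-111 + O)) - 1*(-35477) = (-144 + (-82 - 84)/(-111 + 23)) - 1*(-35477) = (-144 - 166/(-88)) + 35477 = (-144 - 166*(-1/88)) + 35477 = (-144 + 83/44) + 35477 = -6253/44 + 35477 = 1554735/44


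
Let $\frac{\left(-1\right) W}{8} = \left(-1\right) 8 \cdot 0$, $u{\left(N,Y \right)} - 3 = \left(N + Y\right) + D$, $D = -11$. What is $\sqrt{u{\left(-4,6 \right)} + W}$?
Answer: $i \sqrt{6} \approx 2.4495 i$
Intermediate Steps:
$u{\left(N,Y \right)} = -8 + N + Y$ ($u{\left(N,Y \right)} = 3 - \left(11 - N - Y\right) = 3 + \left(-11 + N + Y\right) = -8 + N + Y$)
$W = 0$ ($W = - 8 \left(-1\right) 8 \cdot 0 = - 8 \left(\left(-8\right) 0\right) = \left(-8\right) 0 = 0$)
$\sqrt{u{\left(-4,6 \right)} + W} = \sqrt{\left(-8 - 4 + 6\right) + 0} = \sqrt{-6 + 0} = \sqrt{-6} = i \sqrt{6}$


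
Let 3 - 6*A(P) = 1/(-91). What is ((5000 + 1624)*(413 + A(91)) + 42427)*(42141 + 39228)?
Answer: 20595563495505/91 ≈ 2.2632e+11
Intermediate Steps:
A(P) = 137/273 (A(P) = 1/2 - 1/6/(-91) = 1/2 - 1/6*(-1/91) = 1/2 + 1/546 = 137/273)
((5000 + 1624)*(413 + A(91)) + 42427)*(42141 + 39228) = ((5000 + 1624)*(413 + 137/273) + 42427)*(42141 + 39228) = (6624*(112886/273) + 42427)*81369 = (249252288/91 + 42427)*81369 = (253113145/91)*81369 = 20595563495505/91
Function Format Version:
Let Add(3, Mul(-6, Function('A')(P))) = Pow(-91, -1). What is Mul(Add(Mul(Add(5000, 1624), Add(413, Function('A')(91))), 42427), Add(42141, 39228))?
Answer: Rational(20595563495505, 91) ≈ 2.2632e+11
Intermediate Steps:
Function('A')(P) = Rational(137, 273) (Function('A')(P) = Add(Rational(1, 2), Mul(Rational(-1, 6), Pow(-91, -1))) = Add(Rational(1, 2), Mul(Rational(-1, 6), Rational(-1, 91))) = Add(Rational(1, 2), Rational(1, 546)) = Rational(137, 273))
Mul(Add(Mul(Add(5000, 1624), Add(413, Function('A')(91))), 42427), Add(42141, 39228)) = Mul(Add(Mul(Add(5000, 1624), Add(413, Rational(137, 273))), 42427), Add(42141, 39228)) = Mul(Add(Mul(6624, Rational(112886, 273)), 42427), 81369) = Mul(Add(Rational(249252288, 91), 42427), 81369) = Mul(Rational(253113145, 91), 81369) = Rational(20595563495505, 91)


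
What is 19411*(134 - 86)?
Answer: 931728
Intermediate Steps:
19411*(134 - 86) = 19411*48 = 931728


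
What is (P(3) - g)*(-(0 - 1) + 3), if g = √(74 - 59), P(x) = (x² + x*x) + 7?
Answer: 100 - 4*√15 ≈ 84.508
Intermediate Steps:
P(x) = 7 + 2*x² (P(x) = (x² + x²) + 7 = 2*x² + 7 = 7 + 2*x²)
g = √15 ≈ 3.8730
(P(3) - g)*(-(0 - 1) + 3) = ((7 + 2*3²) - √15)*(-(0 - 1) + 3) = ((7 + 2*9) - √15)*(-1*(-1) + 3) = ((7 + 18) - √15)*(1 + 3) = (25 - √15)*4 = 100 - 4*√15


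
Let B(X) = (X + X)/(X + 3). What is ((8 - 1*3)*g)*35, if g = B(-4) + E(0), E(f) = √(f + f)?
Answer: 1400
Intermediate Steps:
E(f) = √2*√f (E(f) = √(2*f) = √2*√f)
B(X) = 2*X/(3 + X) (B(X) = (2*X)/(3 + X) = 2*X/(3 + X))
g = 8 (g = 2*(-4)/(3 - 4) + √2*√0 = 2*(-4)/(-1) + √2*0 = 2*(-4)*(-1) + 0 = 8 + 0 = 8)
((8 - 1*3)*g)*35 = ((8 - 1*3)*8)*35 = ((8 - 3)*8)*35 = (5*8)*35 = 40*35 = 1400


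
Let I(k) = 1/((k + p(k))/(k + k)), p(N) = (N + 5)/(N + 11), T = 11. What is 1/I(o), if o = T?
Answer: 129/242 ≈ 0.53306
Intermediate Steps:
p(N) = (5 + N)/(11 + N)
o = 11
I(k) = 2*k/(k + (5 + k)/(11 + k)) (I(k) = 1/((k + (5 + k)/(11 + k))/(k + k)) = 1/((k + (5 + k)/(11 + k))/((2*k))) = 1/((k + (5 + k)/(11 + k))*(1/(2*k))) = 1/((k + (5 + k)/(11 + k))/(2*k)) = 2*k/(k + (5 + k)/(11 + k)))
1/I(o) = 1/(2*11*(11 + 11)/(5 + 11 + 11*(11 + 11))) = 1/(2*11*22/(5 + 11 + 11*22)) = 1/(2*11*22/(5 + 11 + 242)) = 1/(2*11*22/258) = 1/(2*11*(1/258)*22) = 1/(242/129) = 129/242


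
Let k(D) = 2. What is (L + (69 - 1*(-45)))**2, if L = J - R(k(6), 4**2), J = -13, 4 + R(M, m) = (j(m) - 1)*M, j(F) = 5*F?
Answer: 2809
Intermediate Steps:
R(M, m) = -4 + M*(-1 + 5*m) (R(M, m) = -4 + (5*m - 1)*M = -4 + (-1 + 5*m)*M = -4 + M*(-1 + 5*m))
L = -167 (L = -13 - (-4 - 1*2 + 5*2*4**2) = -13 - (-4 - 2 + 5*2*16) = -13 - (-4 - 2 + 160) = -13 - 1*154 = -13 - 154 = -167)
(L + (69 - 1*(-45)))**2 = (-167 + (69 - 1*(-45)))**2 = (-167 + (69 + 45))**2 = (-167 + 114)**2 = (-53)**2 = 2809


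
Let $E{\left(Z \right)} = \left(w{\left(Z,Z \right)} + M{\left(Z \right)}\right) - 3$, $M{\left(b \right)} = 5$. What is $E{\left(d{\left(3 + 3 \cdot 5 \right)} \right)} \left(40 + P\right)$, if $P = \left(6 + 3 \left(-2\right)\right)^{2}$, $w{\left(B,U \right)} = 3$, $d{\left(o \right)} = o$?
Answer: $200$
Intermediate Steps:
$E{\left(Z \right)} = 5$ ($E{\left(Z \right)} = \left(3 + 5\right) - 3 = 8 - 3 = 5$)
$P = 0$ ($P = \left(6 - 6\right)^{2} = 0^{2} = 0$)
$E{\left(d{\left(3 + 3 \cdot 5 \right)} \right)} \left(40 + P\right) = 5 \left(40 + 0\right) = 5 \cdot 40 = 200$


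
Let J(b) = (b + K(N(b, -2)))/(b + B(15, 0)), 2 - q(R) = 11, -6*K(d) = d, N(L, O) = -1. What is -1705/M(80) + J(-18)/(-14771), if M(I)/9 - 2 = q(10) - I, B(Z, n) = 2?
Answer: 805877833/370102176 ≈ 2.1774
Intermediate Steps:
K(d) = -d/6
q(R) = -9 (q(R) = 2 - 1*11 = 2 - 11 = -9)
J(b) = (⅙ + b)/(2 + b) (J(b) = (b - ⅙*(-1))/(b + 2) = (b + ⅙)/(2 + b) = (⅙ + b)/(2 + b))
M(I) = -63 - 9*I (M(I) = 18 + 9*(-9 - I) = 18 + (-81 - 9*I) = -63 - 9*I)
-1705/M(80) + J(-18)/(-14771) = -1705/(-63 - 9*80) + ((⅙ - 18)/(2 - 18))/(-14771) = -1705/(-63 - 720) + (-107/6/(-16))*(-1/14771) = -1705/(-783) - 1/16*(-107/6)*(-1/14771) = -1705*(-1/783) + (107/96)*(-1/14771) = 1705/783 - 107/1418016 = 805877833/370102176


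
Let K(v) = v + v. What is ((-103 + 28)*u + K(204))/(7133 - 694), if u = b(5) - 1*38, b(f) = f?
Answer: 2883/6439 ≈ 0.44774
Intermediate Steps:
u = -33 (u = 5 - 1*38 = 5 - 38 = -33)
K(v) = 2*v
((-103 + 28)*u + K(204))/(7133 - 694) = ((-103 + 28)*(-33) + 2*204)/(7133 - 694) = (-75*(-33) + 408)/6439 = (2475 + 408)*(1/6439) = 2883*(1/6439) = 2883/6439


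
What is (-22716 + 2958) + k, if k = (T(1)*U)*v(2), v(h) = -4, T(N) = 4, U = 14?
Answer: -19982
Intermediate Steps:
k = -224 (k = (4*14)*(-4) = 56*(-4) = -224)
(-22716 + 2958) + k = (-22716 + 2958) - 224 = -19758 - 224 = -19982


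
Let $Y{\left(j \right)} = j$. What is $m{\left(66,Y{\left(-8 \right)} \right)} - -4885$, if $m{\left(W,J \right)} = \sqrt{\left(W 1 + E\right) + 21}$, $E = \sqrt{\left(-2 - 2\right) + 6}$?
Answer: $4885 + \sqrt{87 + \sqrt{2}} \approx 4894.4$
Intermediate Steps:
$E = \sqrt{2}$ ($E = \sqrt{\left(-2 - 2\right) + 6} = \sqrt{-4 + 6} = \sqrt{2} \approx 1.4142$)
$m{\left(W,J \right)} = \sqrt{21 + W + \sqrt{2}}$ ($m{\left(W,J \right)} = \sqrt{\left(W 1 + \sqrt{2}\right) + 21} = \sqrt{\left(W + \sqrt{2}\right) + 21} = \sqrt{21 + W + \sqrt{2}}$)
$m{\left(66,Y{\left(-8 \right)} \right)} - -4885 = \sqrt{21 + 66 + \sqrt{2}} - -4885 = \sqrt{87 + \sqrt{2}} + 4885 = 4885 + \sqrt{87 + \sqrt{2}}$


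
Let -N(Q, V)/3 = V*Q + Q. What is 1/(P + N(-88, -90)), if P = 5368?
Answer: -1/18128 ≈ -5.5163e-5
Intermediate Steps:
N(Q, V) = -3*Q - 3*Q*V (N(Q, V) = -3*(V*Q + Q) = -3*(Q*V + Q) = -3*(Q + Q*V) = -3*Q - 3*Q*V)
1/(P + N(-88, -90)) = 1/(5368 - 3*(-88)*(1 - 90)) = 1/(5368 - 3*(-88)*(-89)) = 1/(5368 - 23496) = 1/(-18128) = -1/18128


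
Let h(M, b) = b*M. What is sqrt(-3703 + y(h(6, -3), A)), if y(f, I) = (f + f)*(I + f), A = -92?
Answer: sqrt(257) ≈ 16.031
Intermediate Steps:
h(M, b) = M*b
y(f, I) = 2*f*(I + f) (y(f, I) = (2*f)*(I + f) = 2*f*(I + f))
sqrt(-3703 + y(h(6, -3), A)) = sqrt(-3703 + 2*(6*(-3))*(-92 + 6*(-3))) = sqrt(-3703 + 2*(-18)*(-92 - 18)) = sqrt(-3703 + 2*(-18)*(-110)) = sqrt(-3703 + 3960) = sqrt(257)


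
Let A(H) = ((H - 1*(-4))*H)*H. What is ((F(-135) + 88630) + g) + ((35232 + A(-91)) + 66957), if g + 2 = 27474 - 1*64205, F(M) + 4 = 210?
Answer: -566155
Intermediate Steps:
F(M) = 206 (F(M) = -4 + 210 = 206)
A(H) = H²*(4 + H) (A(H) = ((H + 4)*H)*H = ((4 + H)*H)*H = (H*(4 + H))*H = H²*(4 + H))
g = -36733 (g = -2 + (27474 - 1*64205) = -2 + (27474 - 64205) = -2 - 36731 = -36733)
((F(-135) + 88630) + g) + ((35232 + A(-91)) + 66957) = ((206 + 88630) - 36733) + ((35232 + (-91)²*(4 - 91)) + 66957) = (88836 - 36733) + ((35232 + 8281*(-87)) + 66957) = 52103 + ((35232 - 720447) + 66957) = 52103 + (-685215 + 66957) = 52103 - 618258 = -566155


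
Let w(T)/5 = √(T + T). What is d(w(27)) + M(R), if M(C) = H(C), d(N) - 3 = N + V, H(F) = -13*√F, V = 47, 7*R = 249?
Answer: 50 + 15*√6 - 13*√1743/7 ≈ 9.2080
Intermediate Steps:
R = 249/7 (R = (⅐)*249 = 249/7 ≈ 35.571)
w(T) = 5*√2*√T (w(T) = 5*√(T + T) = 5*√(2*T) = 5*(√2*√T) = 5*√2*√T)
d(N) = 50 + N (d(N) = 3 + (N + 47) = 3 + (47 + N) = 50 + N)
M(C) = -13*√C
d(w(27)) + M(R) = (50 + 5*√2*√27) - 13*√1743/7 = (50 + 5*√2*(3*√3)) - 13*√1743/7 = (50 + 15*√6) - 13*√1743/7 = 50 + 15*√6 - 13*√1743/7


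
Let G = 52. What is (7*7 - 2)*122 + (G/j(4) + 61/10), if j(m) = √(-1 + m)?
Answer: 57401/10 + 52*√3/3 ≈ 5770.1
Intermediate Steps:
(7*7 - 2)*122 + (G/j(4) + 61/10) = (7*7 - 2)*122 + (52/(√(-1 + 4)) + 61/10) = (49 - 2)*122 + (52/(√3) + 61*(⅒)) = 47*122 + (52*(√3/3) + 61/10) = 5734 + (52*√3/3 + 61/10) = 5734 + (61/10 + 52*√3/3) = 57401/10 + 52*√3/3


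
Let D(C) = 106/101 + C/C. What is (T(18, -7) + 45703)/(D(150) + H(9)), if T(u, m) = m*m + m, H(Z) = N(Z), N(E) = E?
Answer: 4620245/1116 ≈ 4140.0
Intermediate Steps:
H(Z) = Z
T(u, m) = m + m**2 (T(u, m) = m**2 + m = m + m**2)
D(C) = 207/101 (D(C) = 106*(1/101) + 1 = 106/101 + 1 = 207/101)
(T(18, -7) + 45703)/(D(150) + H(9)) = (-7*(1 - 7) + 45703)/(207/101 + 9) = (-7*(-6) + 45703)/(1116/101) = (42 + 45703)*(101/1116) = 45745*(101/1116) = 4620245/1116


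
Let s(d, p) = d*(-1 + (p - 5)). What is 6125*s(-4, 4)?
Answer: 49000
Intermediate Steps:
s(d, p) = d*(-6 + p) (s(d, p) = d*(-1 + (-5 + p)) = d*(-6 + p))
6125*s(-4, 4) = 6125*(-4*(-6 + 4)) = 6125*(-4*(-2)) = 6125*8 = 49000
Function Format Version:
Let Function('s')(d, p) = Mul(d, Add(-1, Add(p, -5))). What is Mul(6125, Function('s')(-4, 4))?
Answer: 49000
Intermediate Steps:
Function('s')(d, p) = Mul(d, Add(-6, p)) (Function('s')(d, p) = Mul(d, Add(-1, Add(-5, p))) = Mul(d, Add(-6, p)))
Mul(6125, Function('s')(-4, 4)) = Mul(6125, Mul(-4, Add(-6, 4))) = Mul(6125, Mul(-4, -2)) = Mul(6125, 8) = 49000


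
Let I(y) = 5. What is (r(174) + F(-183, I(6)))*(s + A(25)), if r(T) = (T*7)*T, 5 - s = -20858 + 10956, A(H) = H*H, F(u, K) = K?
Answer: 2232120484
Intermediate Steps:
A(H) = H²
s = 9907 (s = 5 - (-20858 + 10956) = 5 - 1*(-9902) = 5 + 9902 = 9907)
r(T) = 7*T² (r(T) = (7*T)*T = 7*T²)
(r(174) + F(-183, I(6)))*(s + A(25)) = (7*174² + 5)*(9907 + 25²) = (7*30276 + 5)*(9907 + 625) = (211932 + 5)*10532 = 211937*10532 = 2232120484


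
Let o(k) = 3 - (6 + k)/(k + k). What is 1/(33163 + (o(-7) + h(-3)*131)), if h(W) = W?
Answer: 14/458821 ≈ 3.0513e-5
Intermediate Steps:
o(k) = 3 - (6 + k)/(2*k)
1/(33163 + (o(-7) + h(-3)*131)) = 1/(33163 + ((5/2 - 3/(-7)) - 3*131)) = 1/(33163 + ((5/2 - 3*(-⅐)) - 393)) = 1/(33163 + ((5/2 + 3/7) - 393)) = 1/(33163 + (41/14 - 393)) = 1/(33163 - 5461/14) = 1/(458821/14) = 14/458821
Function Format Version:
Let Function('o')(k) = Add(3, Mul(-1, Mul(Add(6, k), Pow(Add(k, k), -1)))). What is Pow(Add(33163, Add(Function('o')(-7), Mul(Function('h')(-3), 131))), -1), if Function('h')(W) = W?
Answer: Rational(14, 458821) ≈ 3.0513e-5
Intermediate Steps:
Function('o')(k) = Add(3, Mul(Rational(-1, 2), Pow(k, -1), Add(6, k))) (Function('o')(k) = Add(3, Mul(-1, Mul(Add(6, k), Pow(Mul(2, k), -1)))) = Add(3, Mul(-1, Mul(Add(6, k), Mul(Rational(1, 2), Pow(k, -1))))) = Add(3, Mul(-1, Mul(Rational(1, 2), Pow(k, -1), Add(6, k)))) = Add(3, Mul(Rational(-1, 2), Pow(k, -1), Add(6, k))))
Pow(Add(33163, Add(Function('o')(-7), Mul(Function('h')(-3), 131))), -1) = Pow(Add(33163, Add(Add(Rational(5, 2), Mul(-3, Pow(-7, -1))), Mul(-3, 131))), -1) = Pow(Add(33163, Add(Add(Rational(5, 2), Mul(-3, Rational(-1, 7))), -393)), -1) = Pow(Add(33163, Add(Add(Rational(5, 2), Rational(3, 7)), -393)), -1) = Pow(Add(33163, Add(Rational(41, 14), -393)), -1) = Pow(Add(33163, Rational(-5461, 14)), -1) = Pow(Rational(458821, 14), -1) = Rational(14, 458821)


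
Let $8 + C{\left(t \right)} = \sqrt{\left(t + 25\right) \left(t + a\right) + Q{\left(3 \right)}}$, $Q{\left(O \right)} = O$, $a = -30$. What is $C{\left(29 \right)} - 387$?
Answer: $-395 + i \sqrt{51} \approx -395.0 + 7.1414 i$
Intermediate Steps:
$C{\left(t \right)} = -8 + \sqrt{3 + \left(-30 + t\right) \left(25 + t\right)}$ ($C{\left(t \right)} = -8 + \sqrt{\left(t + 25\right) \left(t - 30\right) + 3} = -8 + \sqrt{\left(25 + t\right) \left(-30 + t\right) + 3} = -8 + \sqrt{\left(-30 + t\right) \left(25 + t\right) + 3} = -8 + \sqrt{3 + \left(-30 + t\right) \left(25 + t\right)}$)
$C{\left(29 \right)} - 387 = \left(-8 + \sqrt{-747 + 29^{2} - 145}\right) - 387 = \left(-8 + \sqrt{-747 + 841 - 145}\right) - 387 = \left(-8 + \sqrt{-51}\right) - 387 = \left(-8 + i \sqrt{51}\right) - 387 = -395 + i \sqrt{51}$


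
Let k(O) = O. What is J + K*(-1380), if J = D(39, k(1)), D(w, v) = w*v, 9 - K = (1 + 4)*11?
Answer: 63519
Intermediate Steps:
K = -46 (K = 9 - (1 + 4)*11 = 9 - 5*11 = 9 - 1*55 = 9 - 55 = -46)
D(w, v) = v*w
J = 39 (J = 1*39 = 39)
J + K*(-1380) = 39 - 46*(-1380) = 39 + 63480 = 63519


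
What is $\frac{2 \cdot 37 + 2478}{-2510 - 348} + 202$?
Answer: $\frac{287382}{1429} \approx 201.11$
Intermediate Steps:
$\frac{2 \cdot 37 + 2478}{-2510 - 348} + 202 = \frac{74 + 2478}{-2858} + 202 = 2552 \left(- \frac{1}{2858}\right) + 202 = - \frac{1276}{1429} + 202 = \frac{287382}{1429}$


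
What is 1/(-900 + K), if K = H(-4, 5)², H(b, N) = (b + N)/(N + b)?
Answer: -1/899 ≈ -0.0011123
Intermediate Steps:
H(b, N) = 1 (H(b, N) = (N + b)/(N + b) = 1)
K = 1 (K = 1² = 1)
1/(-900 + K) = 1/(-900 + 1) = 1/(-899) = -1/899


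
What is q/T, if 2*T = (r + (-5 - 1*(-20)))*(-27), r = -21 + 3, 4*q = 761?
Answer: 761/162 ≈ 4.6975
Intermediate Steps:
q = 761/4 (q = (¼)*761 = 761/4 ≈ 190.25)
r = -18
T = 81/2 (T = ((-18 + (-5 - 1*(-20)))*(-27))/2 = ((-18 + (-5 + 20))*(-27))/2 = ((-18 + 15)*(-27))/2 = (-3*(-27))/2 = (½)*81 = 81/2 ≈ 40.500)
q/T = 761/(4*(81/2)) = (761/4)*(2/81) = 761/162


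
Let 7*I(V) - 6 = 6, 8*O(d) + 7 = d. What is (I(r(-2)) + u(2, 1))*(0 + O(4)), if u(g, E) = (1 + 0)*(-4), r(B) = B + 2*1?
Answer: 6/7 ≈ 0.85714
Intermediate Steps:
O(d) = -7/8 + d/8
r(B) = 2 + B (r(B) = B + 2 = 2 + B)
I(V) = 12/7 (I(V) = 6/7 + (⅐)*6 = 6/7 + 6/7 = 12/7)
u(g, E) = -4 (u(g, E) = 1*(-4) = -4)
(I(r(-2)) + u(2, 1))*(0 + O(4)) = (12/7 - 4)*(0 + (-7/8 + (⅛)*4)) = -16*(0 + (-7/8 + ½))/7 = -16*(0 - 3/8)/7 = -16/7*(-3/8) = 6/7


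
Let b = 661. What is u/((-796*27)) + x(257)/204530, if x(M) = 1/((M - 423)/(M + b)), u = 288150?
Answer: -203818390972/15201999045 ≈ -13.407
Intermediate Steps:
x(M) = (661 + M)/(-423 + M) (x(M) = 1/((M - 423)/(M + 661)) = 1/((-423 + M)/(661 + M)) = (661 + M)/(-423 + M))
u/((-796*27)) + x(257)/204530 = 288150/((-796*27)) + ((661 + 257)/(-423 + 257))/204530 = 288150/(-21492) + (918/(-166))*(1/204530) = 288150*(-1/21492) - 1/166*918*(1/204530) = -48025/3582 - 459/83*1/204530 = -48025/3582 - 459/16975990 = -203818390972/15201999045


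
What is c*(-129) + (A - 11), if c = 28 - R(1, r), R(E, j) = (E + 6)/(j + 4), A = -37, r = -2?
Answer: -6417/2 ≈ -3208.5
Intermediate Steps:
R(E, j) = (6 + E)/(4 + j)
c = 49/2 (c = 28 - (6 + 1)/(4 - 2) = 28 - 7/2 = 49/2 ≈ 24.500)
c*(-129) + (A - 11) = (49/2)*(-129) + (-37 - 11) = -6321/2 - 48 = -6417/2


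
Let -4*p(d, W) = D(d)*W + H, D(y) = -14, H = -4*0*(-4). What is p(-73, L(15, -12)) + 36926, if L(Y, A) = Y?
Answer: 73957/2 ≈ 36979.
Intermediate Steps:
H = 0 (H = 0*(-4) = 0)
p(d, W) = 7*W/2 (p(d, W) = -(-14*W + 0)/4 = -(-7)*W/2 = 7*W/2)
p(-73, L(15, -12)) + 36926 = (7/2)*15 + 36926 = 105/2 + 36926 = 73957/2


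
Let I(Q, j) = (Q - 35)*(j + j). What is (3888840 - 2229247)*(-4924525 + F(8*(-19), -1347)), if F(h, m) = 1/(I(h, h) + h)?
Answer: -24387358339394453/2984 ≈ -8.1727e+12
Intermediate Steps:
I(Q, j) = 2*j*(-35 + Q) (I(Q, j) = (-35 + Q)*(2*j) = 2*j*(-35 + Q))
F(h, m) = 1/(h + 2*h*(-35 + h)) (F(h, m) = 1/(2*h*(-35 + h) + h) = 1/(h + 2*h*(-35 + h)))
(3888840 - 2229247)*(-4924525 + F(8*(-19), -1347)) = (3888840 - 2229247)*(-4924525 + 1/(((8*(-19)))*(-69 + 2*(8*(-19))))) = 1659593*(-4924525 + 1/((-152)*(-69 + 2*(-152)))) = 1659593*(-4924525 - 1/(152*(-69 - 304))) = 1659593*(-4924525 - 1/152/(-373)) = 1659593*(-4924525 - 1/152*(-1/373)) = 1659593*(-4924525 + 1/56696) = 1659593*(-279200869399/56696) = -24387358339394453/2984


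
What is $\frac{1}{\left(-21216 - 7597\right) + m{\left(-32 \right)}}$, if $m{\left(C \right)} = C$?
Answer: $- \frac{1}{28845} \approx -3.4668 \cdot 10^{-5}$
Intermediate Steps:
$\frac{1}{\left(-21216 - 7597\right) + m{\left(-32 \right)}} = \frac{1}{\left(-21216 - 7597\right) - 32} = \frac{1}{-28813 - 32} = \frac{1}{-28845} = - \frac{1}{28845}$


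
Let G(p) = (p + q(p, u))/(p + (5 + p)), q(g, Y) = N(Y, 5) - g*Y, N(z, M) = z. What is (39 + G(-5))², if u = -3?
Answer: 47524/25 ≈ 1901.0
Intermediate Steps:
q(g, Y) = Y - Y*g (q(g, Y) = Y - g*Y = Y - Y*g)
G(p) = (-3 + 4*p)/(5 + 2*p) (G(p) = (p - 3*(1 - p))/(p + (5 + p)) = (p + (-3 + 3*p))/(5 + 2*p) = (-3 + 4*p)/(5 + 2*p))
(39 + G(-5))² = (39 + (-3 + 4*(-5))/(5 + 2*(-5)))² = (39 + (-3 - 20)/(5 - 10))² = (39 - 23/(-5))² = (39 - ⅕*(-23))² = (39 + 23/5)² = (218/5)² = 47524/25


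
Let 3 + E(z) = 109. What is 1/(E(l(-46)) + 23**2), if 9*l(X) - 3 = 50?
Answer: 1/635 ≈ 0.0015748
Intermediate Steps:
l(X) = 53/9 (l(X) = 1/3 + (1/9)*50 = 1/3 + 50/9 = 53/9)
E(z) = 106 (E(z) = -3 + 109 = 106)
1/(E(l(-46)) + 23**2) = 1/(106 + 23**2) = 1/(106 + 529) = 1/635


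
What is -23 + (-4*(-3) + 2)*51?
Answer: 691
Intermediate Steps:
-23 + (-4*(-3) + 2)*51 = -23 + (12 + 2)*51 = -23 + 14*51 = -23 + 714 = 691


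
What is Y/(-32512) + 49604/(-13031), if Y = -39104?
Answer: -17236891/6619748 ≈ -2.6039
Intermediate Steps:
Y/(-32512) + 49604/(-13031) = -39104/(-32512) + 49604/(-13031) = -39104*(-1/32512) + 49604*(-1/13031) = 611/508 - 49604/13031 = -17236891/6619748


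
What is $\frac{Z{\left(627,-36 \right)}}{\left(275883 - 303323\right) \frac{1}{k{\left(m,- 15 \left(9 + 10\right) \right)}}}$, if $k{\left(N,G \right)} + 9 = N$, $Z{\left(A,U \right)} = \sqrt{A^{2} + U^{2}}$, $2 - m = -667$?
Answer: $- \frac{495 \sqrt{1753}}{1372} \approx -15.106$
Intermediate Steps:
$m = 669$ ($m = 2 - -667 = 2 + 667 = 669$)
$k{\left(N,G \right)} = -9 + N$
$\frac{Z{\left(627,-36 \right)}}{\left(275883 - 303323\right) \frac{1}{k{\left(m,- 15 \left(9 + 10\right) \right)}}} = \frac{\sqrt{627^{2} + \left(-36\right)^{2}}}{\left(275883 - 303323\right) \frac{1}{-9 + 669}} = \frac{\sqrt{393129 + 1296}}{\left(275883 - 303323\right) \frac{1}{660}} = \frac{\sqrt{394425}}{\left(-27440\right) \frac{1}{660}} = \frac{15 \sqrt{1753}}{- \frac{1372}{33}} = 15 \sqrt{1753} \left(- \frac{33}{1372}\right) = - \frac{495 \sqrt{1753}}{1372}$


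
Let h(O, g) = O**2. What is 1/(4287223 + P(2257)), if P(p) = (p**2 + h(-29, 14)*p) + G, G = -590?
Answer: 1/11278819 ≈ 8.8662e-8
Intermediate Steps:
P(p) = -590 + p**2 + 841*p (P(p) = (p**2 + (-29)**2*p) - 590 = (p**2 + 841*p) - 590 = -590 + p**2 + 841*p)
1/(4287223 + P(2257)) = 1/(4287223 + (-590 + 2257**2 + 841*2257)) = 1/(4287223 + (-590 + 5094049 + 1898137)) = 1/(4287223 + 6991596) = 1/11278819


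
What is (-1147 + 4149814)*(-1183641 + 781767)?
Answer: -1667241401958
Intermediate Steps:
(-1147 + 4149814)*(-1183641 + 781767) = 4148667*(-401874) = -1667241401958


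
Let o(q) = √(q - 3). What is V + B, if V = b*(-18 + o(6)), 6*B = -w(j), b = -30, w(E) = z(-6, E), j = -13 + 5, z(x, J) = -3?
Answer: 1081/2 - 30*√3 ≈ 488.54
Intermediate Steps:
j = -8
o(q) = √(-3 + q)
w(E) = -3
B = ½ (B = (-1*(-3))/6 = (⅙)*3 = ½ ≈ 0.50000)
V = 540 - 30*√3 (V = -30*(-18 + √(-3 + 6)) = -30*(-18 + √3) = 540 - 30*√3 ≈ 488.04)
V + B = (540 - 30*√3) + ½ = 1081/2 - 30*√3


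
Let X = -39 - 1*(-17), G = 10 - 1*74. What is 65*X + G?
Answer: -1494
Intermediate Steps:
G = -64 (G = 10 - 74 = -64)
X = -22 (X = -39 + 17 = -22)
65*X + G = 65*(-22) - 64 = -1430 - 64 = -1494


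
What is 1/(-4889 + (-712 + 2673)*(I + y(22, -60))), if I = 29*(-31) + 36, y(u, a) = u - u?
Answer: -1/1697232 ≈ -5.8919e-7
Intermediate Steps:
y(u, a) = 0
I = -863 (I = -899 + 36 = -863)
1/(-4889 + (-712 + 2673)*(I + y(22, -60))) = 1/(-4889 + (-712 + 2673)*(-863 + 0)) = 1/(-4889 + 1961*(-863)) = 1/(-4889 - 1692343) = 1/(-1697232) = -1/1697232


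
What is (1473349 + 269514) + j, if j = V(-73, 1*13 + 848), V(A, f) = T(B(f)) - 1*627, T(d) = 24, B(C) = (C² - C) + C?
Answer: 1742260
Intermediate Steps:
B(C) = C²
V(A, f) = -603 (V(A, f) = 24 - 1*627 = 24 - 627 = -603)
j = -603
(1473349 + 269514) + j = (1473349 + 269514) - 603 = 1742863 - 603 = 1742260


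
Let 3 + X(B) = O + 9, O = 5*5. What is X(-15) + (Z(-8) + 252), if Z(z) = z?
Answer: 275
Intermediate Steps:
O = 25
X(B) = 31 (X(B) = -3 + (25 + 9) = -3 + 34 = 31)
X(-15) + (Z(-8) + 252) = 31 + (-8 + 252) = 31 + 244 = 275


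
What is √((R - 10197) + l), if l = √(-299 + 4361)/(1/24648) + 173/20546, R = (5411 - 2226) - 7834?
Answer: √(-6267058915678 + 10404860283168*√4062)/20546 ≈ 1247.4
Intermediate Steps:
R = -4649 (R = 3185 - 7834 = -4649)
l = 173/20546 + 24648*√4062 (l = √4062/(1/24648) + 173*(1/20546) = √4062*24648 + 173/20546 = 24648*√4062 + 173/20546 = 173/20546 + 24648*√4062 ≈ 1.5709e+6)
√((R - 10197) + l) = √((-4649 - 10197) + (173/20546 + 24648*√4062)) = √(-14846 + (173/20546 + 24648*√4062)) = √(-305025743/20546 + 24648*√4062)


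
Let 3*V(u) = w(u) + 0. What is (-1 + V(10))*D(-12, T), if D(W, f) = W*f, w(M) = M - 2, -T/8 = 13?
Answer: 2080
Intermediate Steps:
T = -104 (T = -8*13 = -104)
w(M) = -2 + M
V(u) = -⅔ + u/3 (V(u) = ((-2 + u) + 0)/3 = (-2 + u)/3 = -⅔ + u/3)
(-1 + V(10))*D(-12, T) = (-1 + (-⅔ + (⅓)*10))*(-12*(-104)) = (-1 + (-⅔ + 10/3))*1248 = (-1 + 8/3)*1248 = (5/3)*1248 = 2080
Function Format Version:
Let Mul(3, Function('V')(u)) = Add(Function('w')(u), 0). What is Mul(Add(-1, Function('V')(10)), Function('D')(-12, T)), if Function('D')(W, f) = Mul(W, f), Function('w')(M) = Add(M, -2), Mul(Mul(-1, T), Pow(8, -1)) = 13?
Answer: 2080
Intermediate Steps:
T = -104 (T = Mul(-8, 13) = -104)
Function('w')(M) = Add(-2, M)
Function('V')(u) = Add(Rational(-2, 3), Mul(Rational(1, 3), u)) (Function('V')(u) = Mul(Rational(1, 3), Add(Add(-2, u), 0)) = Mul(Rational(1, 3), Add(-2, u)) = Add(Rational(-2, 3), Mul(Rational(1, 3), u)))
Mul(Add(-1, Function('V')(10)), Function('D')(-12, T)) = Mul(Add(-1, Add(Rational(-2, 3), Mul(Rational(1, 3), 10))), Mul(-12, -104)) = Mul(Add(-1, Add(Rational(-2, 3), Rational(10, 3))), 1248) = Mul(Add(-1, Rational(8, 3)), 1248) = Mul(Rational(5, 3), 1248) = 2080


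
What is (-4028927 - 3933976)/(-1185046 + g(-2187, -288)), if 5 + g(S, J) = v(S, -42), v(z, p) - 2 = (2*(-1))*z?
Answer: 7962903/1180675 ≈ 6.7444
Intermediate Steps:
v(z, p) = 2 - 2*z (v(z, p) = 2 + (2*(-1))*z = 2 - 2*z)
g(S, J) = -3 - 2*S (g(S, J) = -5 + (2 - 2*S) = -3 - 2*S)
(-4028927 - 3933976)/(-1185046 + g(-2187, -288)) = (-4028927 - 3933976)/(-1185046 + (-3 - 2*(-2187))) = -7962903/(-1185046 + (-3 + 4374)) = -7962903/(-1185046 + 4371) = -7962903/(-1180675) = -7962903*(-1/1180675) = 7962903/1180675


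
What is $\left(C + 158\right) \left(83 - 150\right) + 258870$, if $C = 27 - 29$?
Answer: $248418$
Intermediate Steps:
$C = -2$ ($C = 27 - 29 = -2$)
$\left(C + 158\right) \left(83 - 150\right) + 258870 = \left(-2 + 158\right) \left(83 - 150\right) + 258870 = 156 \left(-67\right) + 258870 = -10452 + 258870 = 248418$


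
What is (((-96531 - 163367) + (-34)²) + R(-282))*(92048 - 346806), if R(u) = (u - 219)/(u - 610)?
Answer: 29398737301577/446 ≈ 6.5916e+10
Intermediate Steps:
R(u) = (-219 + u)/(-610 + u)
(((-96531 - 163367) + (-34)²) + R(-282))*(92048 - 346806) = (((-96531 - 163367) + (-34)²) + (-219 - 282)/(-610 - 282))*(92048 - 346806) = ((-259898 + 1156) - 501/(-892))*(-254758) = (-258742 - 1/892*(-501))*(-254758) = (-258742 + 501/892)*(-254758) = -230797363/892*(-254758) = 29398737301577/446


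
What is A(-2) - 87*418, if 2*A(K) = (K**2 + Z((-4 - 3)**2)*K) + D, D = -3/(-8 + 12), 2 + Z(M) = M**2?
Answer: -310107/8 ≈ -38763.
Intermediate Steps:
Z(M) = -2 + M**2
D = -3/4 ≈ -0.75000
A(K) = -3/8 + K**2/2 + 2399*K/2 (A(K) = ((K**2 + (-2 + ((-4 - 3)**2)**2)*K) - 3/4)/2 = ((K**2 + (-2 + ((-7)**2)**2)*K) - 3/4)/2 = ((K**2 + (-2 + 49**2)*K) - 3/4)/2 = ((K**2 + (-2 + 2401)*K) - 3/4)/2 = ((K**2 + 2399*K) - 3/4)/2 = (-3/4 + K**2 + 2399*K)/2 = -3/8 + K**2/2 + 2399*K/2)
A(-2) - 87*418 = (-3/8 + (1/2)*(-2)**2 + (2399/2)*(-2)) - 87*418 = (-3/8 + (1/2)*4 - 2399) - 36366 = (-3/8 + 2 - 2399) - 36366 = -19179/8 - 36366 = -310107/8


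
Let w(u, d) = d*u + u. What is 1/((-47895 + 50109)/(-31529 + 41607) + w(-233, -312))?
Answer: 5039/365142164 ≈ 1.3800e-5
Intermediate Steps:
w(u, d) = u + d*u
1/((-47895 + 50109)/(-31529 + 41607) + w(-233, -312)) = 1/((-47895 + 50109)/(-31529 + 41607) - 233*(1 - 312)) = 1/(2214/10078 - 233*(-311)) = 1/(2214*(1/10078) + 72463) = 1/(1107/5039 + 72463) = 1/(365142164/5039) = 5039/365142164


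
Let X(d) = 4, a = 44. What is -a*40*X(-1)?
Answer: -7040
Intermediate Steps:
-a*40*X(-1) = -44*40*4 = -1760*4 = -1*7040 = -7040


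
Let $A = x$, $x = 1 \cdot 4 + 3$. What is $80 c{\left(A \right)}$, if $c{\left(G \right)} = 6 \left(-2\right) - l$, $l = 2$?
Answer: $-1120$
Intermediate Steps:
$x = 7$ ($x = 4 + 3 = 7$)
$A = 7$
$c{\left(G \right)} = -14$ ($c{\left(G \right)} = 6 \left(-2\right) - 2 = -12 - 2 = -14$)
$80 c{\left(A \right)} = 80 \left(-14\right) = -1120$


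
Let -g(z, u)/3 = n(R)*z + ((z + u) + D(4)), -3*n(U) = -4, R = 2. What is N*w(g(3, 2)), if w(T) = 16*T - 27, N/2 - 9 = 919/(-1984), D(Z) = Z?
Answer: -355677/32 ≈ -11115.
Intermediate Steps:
n(U) = 4/3 (n(U) = -⅓*(-4) = 4/3)
g(z, u) = -12 - 7*z - 3*u (g(z, u) = -3*(4*z/3 + ((z + u) + 4)) = -3*(4*z/3 + ((u + z) + 4)) = -3*(4*z/3 + (4 + u + z)) = -3*(4 + u + 7*z/3) = -12 - 7*z - 3*u)
N = 16937/992 (N = 18 + 2*(919/(-1984)) = 18 + 2*(919*(-1/1984)) = 18 + 2*(-919/1984) = 18 - 919/992 = 16937/992 ≈ 17.074)
w(T) = -27 + 16*T
N*w(g(3, 2)) = 16937*(-27 + 16*(-12 - 7*3 - 3*2))/992 = 16937*(-27 + 16*(-12 - 21 - 6))/992 = 16937*(-27 + 16*(-39))/992 = 16937*(-27 - 624)/992 = (16937/992)*(-651) = -355677/32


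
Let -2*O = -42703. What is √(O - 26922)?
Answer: I*√22282/2 ≈ 74.636*I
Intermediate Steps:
O = 42703/2 (O = -½*(-42703) = 42703/2 ≈ 21352.)
√(O - 26922) = √(42703/2 - 26922) = √(-11141/2) = I*√22282/2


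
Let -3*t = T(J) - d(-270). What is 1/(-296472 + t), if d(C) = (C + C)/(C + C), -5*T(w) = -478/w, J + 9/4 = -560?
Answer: -33735/10001469763 ≈ -3.3730e-6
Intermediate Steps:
J = -2249/4 (J = -9/4 - 560 = -2249/4 ≈ -562.25)
T(w) = 478/(5*w) (T(w) = -(-478)/(5*w) = 478/(5*w))
d(C) = 1 (d(C) = (2*C)/((2*C)) = (2*C)*(1/(2*C)) = 1)
t = 13157/33735 (t = -(478/(5*(-2249/4)) - 1*1)/3 = -((478/5)*(-4/2249) - 1)/3 = -(-1912/11245 - 1)/3 = -⅓*(-13157/11245) = 13157/33735 ≈ 0.39001)
1/(-296472 + t) = 1/(-296472 + 13157/33735) = 1/(-10001469763/33735) = -33735/10001469763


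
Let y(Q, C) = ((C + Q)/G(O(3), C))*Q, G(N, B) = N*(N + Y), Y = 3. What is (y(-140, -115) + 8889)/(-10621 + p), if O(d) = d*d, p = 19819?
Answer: 41488/41391 ≈ 1.0023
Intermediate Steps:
O(d) = d²
G(N, B) = N*(3 + N) (G(N, B) = N*(N + 3) = N*(3 + N))
y(Q, C) = Q*(C/108 + Q/108) (y(Q, C) = ((C + Q)/((3²*(3 + 3²))))*Q = ((C + Q)/((9*(3 + 9))))*Q = ((C + Q)/((9*12)))*Q = ((C + Q)/108)*Q = ((C + Q)*(1/108))*Q = (C/108 + Q/108)*Q = Q*(C/108 + Q/108))
(y(-140, -115) + 8889)/(-10621 + p) = ((1/108)*(-140)*(-115 - 140) + 8889)/(-10621 + 19819) = ((1/108)*(-140)*(-255) + 8889)/9198 = (2975/9 + 8889)*(1/9198) = (82976/9)*(1/9198) = 41488/41391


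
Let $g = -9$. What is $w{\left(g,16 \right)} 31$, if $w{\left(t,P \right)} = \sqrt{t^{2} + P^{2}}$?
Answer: $31 \sqrt{337} \approx 569.08$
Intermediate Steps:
$w{\left(t,P \right)} = \sqrt{P^{2} + t^{2}}$
$w{\left(g,16 \right)} 31 = \sqrt{16^{2} + \left(-9\right)^{2}} \cdot 31 = \sqrt{256 + 81} \cdot 31 = \sqrt{337} \cdot 31 = 31 \sqrt{337}$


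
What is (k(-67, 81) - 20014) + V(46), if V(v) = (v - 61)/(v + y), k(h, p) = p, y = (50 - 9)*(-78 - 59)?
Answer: -37015576/1857 ≈ -19933.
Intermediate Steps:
y = -5617 (y = 41*(-137) = -5617)
V(v) = (-61 + v)/(-5617 + v) (V(v) = (v - 61)/(v - 5617) = (-61 + v)/(-5617 + v))
(k(-67, 81) - 20014) + V(46) = (81 - 20014) + (-61 + 46)/(-5617 + 46) = -19933 - 15/(-5571) = -19933 - 1/5571*(-15) = -19933 + 5/1857 = -37015576/1857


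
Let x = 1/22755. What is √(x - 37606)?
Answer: I*√19472011657395/22755 ≈ 193.92*I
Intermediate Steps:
x = 1/22755 ≈ 4.3946e-5
√(x - 37606) = √(1/22755 - 37606) = √(-855724529/22755) = I*√19472011657395/22755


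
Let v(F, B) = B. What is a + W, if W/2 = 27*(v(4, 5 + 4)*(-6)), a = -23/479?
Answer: -1396787/479 ≈ -2916.0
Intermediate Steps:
a = -23/479 (a = -23*1/479 = -23/479 ≈ -0.048017)
W = -2916 (W = 2*(27*((5 + 4)*(-6))) = 2*(27*(9*(-6))) = 2*(27*(-54)) = 2*(-1458) = -2916)
a + W = -23/479 - 2916 = -1396787/479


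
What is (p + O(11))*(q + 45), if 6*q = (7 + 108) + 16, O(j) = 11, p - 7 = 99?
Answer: 15639/2 ≈ 7819.5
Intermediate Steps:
p = 106 (p = 7 + 99 = 106)
q = 131/6 (q = ((7 + 108) + 16)/6 = (115 + 16)/6 = (⅙)*131 = 131/6 ≈ 21.833)
(p + O(11))*(q + 45) = (106 + 11)*(131/6 + 45) = 117*(401/6) = 15639/2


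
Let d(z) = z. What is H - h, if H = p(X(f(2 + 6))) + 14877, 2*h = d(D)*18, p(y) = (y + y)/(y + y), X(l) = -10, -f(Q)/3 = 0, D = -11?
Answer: 14977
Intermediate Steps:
f(Q) = 0 (f(Q) = -3*0 = 0)
p(y) = 1 (p(y) = (2*y)/((2*y)) = (2*y)*(1/(2*y)) = 1)
h = -99 (h = (-11*18)/2 = (½)*(-198) = -99)
H = 14878 (H = 1 + 14877 = 14878)
H - h = 14878 - 1*(-99) = 14878 + 99 = 14977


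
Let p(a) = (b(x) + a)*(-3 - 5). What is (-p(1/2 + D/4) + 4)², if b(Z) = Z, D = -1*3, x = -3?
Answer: 484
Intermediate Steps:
D = -3
p(a) = 24 - 8*a (p(a) = (-3 + a)*(-3 - 5) = (-3 + a)*(-8) = 24 - 8*a)
(-p(1/2 + D/4) + 4)² = (-(24 - 8*(1/2 - 3/4)) + 4)² = (-(24 - 8*(1*(½) - 3*¼)) + 4)² = (-(24 - 8*(½ - ¾)) + 4)² = (-(24 - 8*(-¼)) + 4)² = (-(24 + 2) + 4)² = (-1*26 + 4)² = (-26 + 4)² = (-22)² = 484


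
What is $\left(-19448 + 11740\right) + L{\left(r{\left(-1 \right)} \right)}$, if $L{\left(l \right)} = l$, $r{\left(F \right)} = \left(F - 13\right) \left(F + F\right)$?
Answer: $-7680$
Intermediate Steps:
$r{\left(F \right)} = 2 F \left(-13 + F\right)$ ($r{\left(F \right)} = \left(-13 + F\right) 2 F = 2 F \left(-13 + F\right)$)
$\left(-19448 + 11740\right) + L{\left(r{\left(-1 \right)} \right)} = \left(-19448 + 11740\right) + 2 \left(-1\right) \left(-13 - 1\right) = -7708 + 2 \left(-1\right) \left(-14\right) = -7708 + 28 = -7680$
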